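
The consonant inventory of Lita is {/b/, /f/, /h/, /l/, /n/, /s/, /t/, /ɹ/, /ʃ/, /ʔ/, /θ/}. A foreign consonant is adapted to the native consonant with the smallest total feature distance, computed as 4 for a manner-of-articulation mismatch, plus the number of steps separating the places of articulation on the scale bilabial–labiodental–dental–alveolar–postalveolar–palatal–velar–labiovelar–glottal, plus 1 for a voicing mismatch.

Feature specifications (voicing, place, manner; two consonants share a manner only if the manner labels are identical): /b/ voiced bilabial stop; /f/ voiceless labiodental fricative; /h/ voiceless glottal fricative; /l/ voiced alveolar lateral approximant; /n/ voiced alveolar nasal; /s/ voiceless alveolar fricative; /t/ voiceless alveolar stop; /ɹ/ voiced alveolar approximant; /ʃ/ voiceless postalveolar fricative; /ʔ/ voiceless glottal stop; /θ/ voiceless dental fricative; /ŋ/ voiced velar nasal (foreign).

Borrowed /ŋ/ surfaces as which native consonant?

n

/n/ is closest: same manner (nasal), place distance 3 (velar→alveolar), same voicing; total 3. Next closest is /h/ at distance 7.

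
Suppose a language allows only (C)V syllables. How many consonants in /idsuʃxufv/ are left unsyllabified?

4

Syllabifying with onset maximization leaves /d/, /ʃ/, /f/, /v/ stranded (no codas are permitted; onsets are limited to one consonant).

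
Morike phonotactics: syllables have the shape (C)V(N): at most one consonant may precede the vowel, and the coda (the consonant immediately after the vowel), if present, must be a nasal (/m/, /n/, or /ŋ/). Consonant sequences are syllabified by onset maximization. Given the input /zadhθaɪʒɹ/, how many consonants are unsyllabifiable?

The consonants /d/, /h/, /ʒ/, /ɹ/ cannot be parsed into a legal (C)V(N) syllable (only a nasal (/m/, /n/, or /ŋ/) is licensed in coda position; onsets are limited to one consonant).

4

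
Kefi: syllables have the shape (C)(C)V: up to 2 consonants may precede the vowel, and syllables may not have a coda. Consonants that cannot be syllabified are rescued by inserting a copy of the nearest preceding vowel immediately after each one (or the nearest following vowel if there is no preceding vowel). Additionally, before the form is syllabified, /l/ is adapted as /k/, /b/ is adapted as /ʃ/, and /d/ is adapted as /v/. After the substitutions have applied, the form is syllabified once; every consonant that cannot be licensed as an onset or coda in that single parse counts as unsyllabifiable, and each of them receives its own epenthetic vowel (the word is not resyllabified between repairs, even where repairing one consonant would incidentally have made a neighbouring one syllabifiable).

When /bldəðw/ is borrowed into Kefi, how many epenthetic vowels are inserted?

After substitution the input is /ʃkvəðw/.
The unsyllabifiable consonants are /ʃ/, /ð/, /w/; each receives one epenthetic vowel.

3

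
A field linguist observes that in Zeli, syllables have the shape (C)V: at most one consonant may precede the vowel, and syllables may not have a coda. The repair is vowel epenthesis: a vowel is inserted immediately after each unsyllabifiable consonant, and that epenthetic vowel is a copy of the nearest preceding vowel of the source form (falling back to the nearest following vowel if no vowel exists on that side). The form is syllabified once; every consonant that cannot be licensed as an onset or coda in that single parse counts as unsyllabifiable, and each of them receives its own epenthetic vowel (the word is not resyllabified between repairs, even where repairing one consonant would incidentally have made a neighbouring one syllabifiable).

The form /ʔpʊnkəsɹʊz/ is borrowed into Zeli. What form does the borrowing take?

ʔʊpʊnʊkəsəɹʊzʊ

The consonants /ʔ/, /n/, /s/, /z/ cannot be parsed into a legal (C)V syllable (no codas are permitted; onsets are limited to one consonant).
Inserting the epenthetic vowel yields /ʔ/ → /ʔʊ/, /n/ → /nʊ/, /s/ → /sə/, /z/ → /zʊ/.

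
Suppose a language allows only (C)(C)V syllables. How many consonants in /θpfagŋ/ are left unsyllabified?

3

Under (C)(C)V, the unsyllabifiable consonants are /θ/, /g/, /ŋ/ (no codas are permitted; onsets may contain at most 2 consonants).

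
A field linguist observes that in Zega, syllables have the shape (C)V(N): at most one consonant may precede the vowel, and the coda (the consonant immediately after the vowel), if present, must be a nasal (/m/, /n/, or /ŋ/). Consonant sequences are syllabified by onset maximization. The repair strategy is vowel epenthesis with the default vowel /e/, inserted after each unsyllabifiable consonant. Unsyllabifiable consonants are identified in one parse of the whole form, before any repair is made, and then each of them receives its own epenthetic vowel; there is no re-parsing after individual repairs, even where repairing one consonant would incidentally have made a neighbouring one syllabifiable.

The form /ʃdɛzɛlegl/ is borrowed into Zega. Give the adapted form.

The consonants /ʃ/, /g/, /l/ cannot be parsed into a legal (C)V(N) syllable (only a nasal (/m/, /n/, or /ŋ/) is licensed in coda position; onsets are limited to one consonant).
Inserting the epenthetic vowel yields /ʃ/ → /ʃe/, /g/ → /ge/, /l/ → /le/.

ʃedɛzɛlegele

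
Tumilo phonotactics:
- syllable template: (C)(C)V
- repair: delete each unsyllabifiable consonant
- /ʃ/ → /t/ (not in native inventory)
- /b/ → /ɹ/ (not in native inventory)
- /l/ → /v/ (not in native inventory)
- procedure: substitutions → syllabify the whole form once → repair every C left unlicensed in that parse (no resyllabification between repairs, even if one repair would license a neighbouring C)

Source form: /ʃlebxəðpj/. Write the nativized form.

Substitution: /ʃ/ → /t/, /l/ → /v/, /b/ → /ɹ/, giving /tveɹxəðpj/.
Syllabifying with onset maximization leaves /ð/, /p/, /j/ stranded (no codas are permitted; onsets may contain at most 2 consonants).
Deletion applies to /ð/, /p/, /j/.

tveɹxə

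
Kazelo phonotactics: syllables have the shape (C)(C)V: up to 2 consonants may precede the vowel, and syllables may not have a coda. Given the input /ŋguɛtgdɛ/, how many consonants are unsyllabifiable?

Under (C)(C)V, the unsyllabifiable consonants are /t/ (no codas are permitted; onsets may contain at most 2 consonants).

1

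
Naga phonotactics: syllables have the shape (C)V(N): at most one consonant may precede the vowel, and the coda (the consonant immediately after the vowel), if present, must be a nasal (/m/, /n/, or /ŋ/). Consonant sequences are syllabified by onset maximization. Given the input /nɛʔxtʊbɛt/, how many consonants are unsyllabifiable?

Syllabifying with onset maximization leaves /ʔ/, /x/, /t/ stranded (only a nasal (/m/, /n/, or /ŋ/) is licensed in coda position; onsets are limited to one consonant).

3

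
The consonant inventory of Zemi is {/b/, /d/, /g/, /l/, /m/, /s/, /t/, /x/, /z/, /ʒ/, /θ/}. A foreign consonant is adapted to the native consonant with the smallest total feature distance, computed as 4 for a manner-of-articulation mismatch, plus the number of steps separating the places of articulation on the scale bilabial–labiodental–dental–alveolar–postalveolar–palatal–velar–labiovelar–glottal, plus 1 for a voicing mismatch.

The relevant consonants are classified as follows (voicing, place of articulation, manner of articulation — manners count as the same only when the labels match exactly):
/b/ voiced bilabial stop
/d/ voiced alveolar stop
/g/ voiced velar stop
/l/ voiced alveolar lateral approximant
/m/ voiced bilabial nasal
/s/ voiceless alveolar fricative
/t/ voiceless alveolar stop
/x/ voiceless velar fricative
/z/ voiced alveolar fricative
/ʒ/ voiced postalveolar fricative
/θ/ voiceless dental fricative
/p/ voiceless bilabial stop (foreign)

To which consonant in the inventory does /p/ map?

b

/b/ is closest: same manner (stop), place distance 0 (bilabial→bilabial), voicing differs (+1); total 1. Next closest is /t/ at distance 3.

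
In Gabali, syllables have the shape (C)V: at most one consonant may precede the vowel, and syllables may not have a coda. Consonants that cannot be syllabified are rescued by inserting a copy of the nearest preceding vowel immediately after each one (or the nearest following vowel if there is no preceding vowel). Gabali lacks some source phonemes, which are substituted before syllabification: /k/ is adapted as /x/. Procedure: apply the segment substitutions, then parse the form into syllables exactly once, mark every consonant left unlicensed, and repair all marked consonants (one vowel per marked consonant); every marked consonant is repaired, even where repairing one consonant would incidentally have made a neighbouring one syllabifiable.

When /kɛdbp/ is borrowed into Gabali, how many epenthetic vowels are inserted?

3

After substitution the input is /xɛdbp/.
The unsyllabifiable consonants are /d/, /b/, /p/; each receives one epenthetic vowel.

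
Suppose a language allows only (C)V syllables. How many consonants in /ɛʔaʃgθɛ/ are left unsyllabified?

2

Under (C)V, the unsyllabifiable consonants are /ʃ/, /g/ (no codas are permitted; onsets are limited to one consonant).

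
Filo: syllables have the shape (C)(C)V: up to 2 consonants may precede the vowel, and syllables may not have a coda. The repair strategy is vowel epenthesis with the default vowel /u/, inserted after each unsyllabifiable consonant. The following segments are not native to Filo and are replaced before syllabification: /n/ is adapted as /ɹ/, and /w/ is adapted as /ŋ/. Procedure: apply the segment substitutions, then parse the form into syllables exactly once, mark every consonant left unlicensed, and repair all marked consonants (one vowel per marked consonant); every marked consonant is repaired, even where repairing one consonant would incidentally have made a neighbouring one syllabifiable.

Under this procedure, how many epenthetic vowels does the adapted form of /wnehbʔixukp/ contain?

3

After substitution the input is /ŋɹehbʔixukp/.
The unsyllabifiable consonants are /h/, /k/, /p/; each receives one epenthetic vowel.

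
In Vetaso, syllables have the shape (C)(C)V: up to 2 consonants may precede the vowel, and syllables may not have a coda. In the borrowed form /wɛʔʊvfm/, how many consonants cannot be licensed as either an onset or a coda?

3

The consonants /v/, /f/, /m/ cannot be parsed into a legal (C)(C)V syllable (no codas are permitted; onsets may contain at most 2 consonants).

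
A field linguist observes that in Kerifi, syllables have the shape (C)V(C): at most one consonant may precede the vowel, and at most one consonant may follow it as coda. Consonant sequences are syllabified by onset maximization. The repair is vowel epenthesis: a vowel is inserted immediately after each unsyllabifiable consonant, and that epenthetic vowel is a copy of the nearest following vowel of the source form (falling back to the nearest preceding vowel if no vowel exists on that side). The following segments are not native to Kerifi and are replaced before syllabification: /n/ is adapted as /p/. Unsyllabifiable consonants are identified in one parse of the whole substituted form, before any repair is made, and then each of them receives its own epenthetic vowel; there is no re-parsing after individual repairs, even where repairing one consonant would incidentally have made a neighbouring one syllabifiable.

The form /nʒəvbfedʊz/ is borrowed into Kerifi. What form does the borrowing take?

Substitution: /n/ → /p/, giving /pʒəvbfedʊz/.
The consonants /p/, /b/ cannot be parsed into a legal (C)V(C) syllable (at most one coda consonant is licensed; onsets are limited to one consonant).
Epenthesis after each stranded consonant: /p/ → /pə/, /b/ → /be/.

pəʒəvbefedʊz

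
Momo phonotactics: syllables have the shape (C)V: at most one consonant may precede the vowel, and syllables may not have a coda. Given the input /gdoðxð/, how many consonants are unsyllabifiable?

4

Syllabifying with onset maximization leaves /g/, /ð/, /x/, /ð/ stranded (no codas are permitted; onsets are limited to one consonant).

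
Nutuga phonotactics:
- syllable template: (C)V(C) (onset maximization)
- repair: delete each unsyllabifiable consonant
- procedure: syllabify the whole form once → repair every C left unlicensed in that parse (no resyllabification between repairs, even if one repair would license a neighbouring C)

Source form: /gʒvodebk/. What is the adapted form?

The consonants /g/, /ʒ/, /k/ cannot be parsed into a legal (C)V(C) syllable (at most one coda consonant is licensed; onsets are limited to one consonant).
Deleting the stranded consonants removes /g/, /ʒ/, /k/.

vodeb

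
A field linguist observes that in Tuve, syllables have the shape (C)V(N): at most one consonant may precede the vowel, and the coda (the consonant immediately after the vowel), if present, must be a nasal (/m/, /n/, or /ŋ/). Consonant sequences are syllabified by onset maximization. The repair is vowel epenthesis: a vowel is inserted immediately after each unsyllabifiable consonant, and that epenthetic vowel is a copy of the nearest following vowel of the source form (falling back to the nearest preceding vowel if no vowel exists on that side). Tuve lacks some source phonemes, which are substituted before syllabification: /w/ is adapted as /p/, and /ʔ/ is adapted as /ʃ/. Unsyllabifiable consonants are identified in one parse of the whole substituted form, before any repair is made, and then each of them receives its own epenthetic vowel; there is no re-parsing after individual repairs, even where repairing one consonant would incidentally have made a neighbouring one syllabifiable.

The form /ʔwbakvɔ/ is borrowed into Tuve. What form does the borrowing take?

ʃapabakɔvɔ

Substitution: /ʔ/ → /ʃ/, /w/ → /p/, giving /ʃpbakvɔ/.
Under (C)V(N), the unsyllabifiable consonants are /ʃ/, /p/, /k/ (only a nasal (/m/, /n/, or /ŋ/) is licensed in coda position; onsets are limited to one consonant).
Inserting the epenthetic vowel yields /ʃ/ → /ʃa/, /p/ → /pa/, /k/ → /kɔ/.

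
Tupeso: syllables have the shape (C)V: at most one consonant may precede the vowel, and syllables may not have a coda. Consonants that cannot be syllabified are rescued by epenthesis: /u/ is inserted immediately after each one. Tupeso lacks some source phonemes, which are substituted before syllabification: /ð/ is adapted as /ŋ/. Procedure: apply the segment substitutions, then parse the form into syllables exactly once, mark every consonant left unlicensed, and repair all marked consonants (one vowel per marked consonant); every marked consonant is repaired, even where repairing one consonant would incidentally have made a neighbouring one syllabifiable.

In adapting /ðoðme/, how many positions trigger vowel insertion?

After substitution the input is /ŋoŋme/.
The unsyllabifiable consonants are /ŋ/; each receives one epenthetic vowel.

1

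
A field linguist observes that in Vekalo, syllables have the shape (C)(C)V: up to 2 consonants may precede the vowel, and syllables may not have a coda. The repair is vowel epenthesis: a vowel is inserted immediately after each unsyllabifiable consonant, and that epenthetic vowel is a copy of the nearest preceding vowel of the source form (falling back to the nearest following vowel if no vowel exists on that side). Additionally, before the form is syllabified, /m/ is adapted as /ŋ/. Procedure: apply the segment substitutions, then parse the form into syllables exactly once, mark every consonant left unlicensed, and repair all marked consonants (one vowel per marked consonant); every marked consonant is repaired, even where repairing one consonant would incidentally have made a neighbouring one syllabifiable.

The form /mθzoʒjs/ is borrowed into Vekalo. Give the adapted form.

Substitution: /m/ → /ŋ/, giving /ŋθzoʒjs/.
Syllabifying with onset maximization leaves /ŋ/, /ʒ/, /j/, /s/ stranded (no codas are permitted; onsets may contain at most 2 consonants).
Each unlicensed consonant becomes the onset of a new syllable: /ŋ/ → /ŋo/, /ʒ/ → /ʒo/, /j/ → /jo/, /s/ → /so/.

ŋoθzoʒojoso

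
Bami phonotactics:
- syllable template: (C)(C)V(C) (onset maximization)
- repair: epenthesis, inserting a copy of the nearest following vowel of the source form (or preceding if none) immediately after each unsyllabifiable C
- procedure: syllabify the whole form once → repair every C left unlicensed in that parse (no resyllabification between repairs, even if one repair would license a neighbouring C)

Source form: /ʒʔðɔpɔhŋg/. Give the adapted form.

ʒɔʔðɔpɔhŋɔgɔ

The consonants /ʒ/, /ŋ/, /g/ cannot be parsed into a legal (C)(C)V(C) syllable (at most one coda consonant is licensed; onsets may contain at most 2 consonants).
Epenthesis after each stranded consonant: /ʒ/ → /ʒɔ/, /ŋ/ → /ŋɔ/, /g/ → /gɔ/.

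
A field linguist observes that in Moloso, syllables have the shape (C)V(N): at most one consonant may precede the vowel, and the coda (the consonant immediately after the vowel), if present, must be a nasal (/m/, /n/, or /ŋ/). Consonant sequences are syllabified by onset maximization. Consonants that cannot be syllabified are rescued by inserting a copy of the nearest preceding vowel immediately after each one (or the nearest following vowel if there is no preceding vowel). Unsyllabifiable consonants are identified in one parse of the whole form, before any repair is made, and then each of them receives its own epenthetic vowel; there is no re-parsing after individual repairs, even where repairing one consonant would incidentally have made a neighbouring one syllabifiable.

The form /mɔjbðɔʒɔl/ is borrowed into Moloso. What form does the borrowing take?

Syllabifying with onset maximization leaves /j/, /b/, /l/ stranded (only a nasal (/m/, /n/, or /ŋ/) is licensed in coda position; onsets are limited to one consonant).
Inserting the epenthetic vowel yields /j/ → /jɔ/, /b/ → /bɔ/, /l/ → /lɔ/.

mɔjɔbɔðɔʒɔlɔ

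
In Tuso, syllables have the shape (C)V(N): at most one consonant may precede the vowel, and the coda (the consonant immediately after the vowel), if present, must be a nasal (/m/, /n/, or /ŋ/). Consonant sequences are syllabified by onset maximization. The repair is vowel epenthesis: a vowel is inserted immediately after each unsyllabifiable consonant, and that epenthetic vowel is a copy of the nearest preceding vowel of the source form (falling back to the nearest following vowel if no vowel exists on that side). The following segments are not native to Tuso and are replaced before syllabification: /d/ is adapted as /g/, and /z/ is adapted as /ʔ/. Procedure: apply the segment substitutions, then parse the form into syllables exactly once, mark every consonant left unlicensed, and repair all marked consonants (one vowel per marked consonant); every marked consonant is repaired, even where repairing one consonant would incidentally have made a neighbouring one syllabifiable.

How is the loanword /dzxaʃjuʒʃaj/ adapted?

gaʔaxaʃajuʒuʃaja

Substitution: /d/ → /g/, /z/ → /ʔ/, giving /gʔxaʃjuʒʃaj/.
Under (C)V(N), the unsyllabifiable consonants are /g/, /ʔ/, /ʃ/, /ʒ/, /j/ (only a nasal (/m/, /n/, or /ŋ/) is licensed in coda position; onsets are limited to one consonant).
Inserting the epenthetic vowel yields /g/ → /ga/, /ʔ/ → /ʔa/, /ʃ/ → /ʃa/, /ʒ/ → /ʒu/, /j/ → /ja/.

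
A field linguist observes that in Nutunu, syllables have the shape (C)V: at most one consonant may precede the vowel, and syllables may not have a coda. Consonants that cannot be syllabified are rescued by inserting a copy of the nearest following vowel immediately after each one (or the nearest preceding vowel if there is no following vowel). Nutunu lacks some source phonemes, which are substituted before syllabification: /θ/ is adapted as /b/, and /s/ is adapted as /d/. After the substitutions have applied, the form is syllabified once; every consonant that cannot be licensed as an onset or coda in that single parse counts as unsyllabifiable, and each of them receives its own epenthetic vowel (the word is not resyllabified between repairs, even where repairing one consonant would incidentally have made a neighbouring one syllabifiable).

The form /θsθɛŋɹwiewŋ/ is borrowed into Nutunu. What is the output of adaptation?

Substitution: /θ/ → /b/, /s/ → /d/, giving /bdbɛŋɹwiewŋ/.
Under (C)V, the unsyllabifiable consonants are /b/, /d/, /ŋ/, /ɹ/, /w/, /ŋ/ (no codas are permitted; onsets are limited to one consonant).
Epenthesis after each stranded consonant: /b/ → /bɛ/, /d/ → /dɛ/, /ŋ/ → /ŋi/, /ɹ/ → /ɹi/, /w/ → /we/, /ŋ/ → /ŋe/.

bɛdɛbɛŋiɹiwieweŋe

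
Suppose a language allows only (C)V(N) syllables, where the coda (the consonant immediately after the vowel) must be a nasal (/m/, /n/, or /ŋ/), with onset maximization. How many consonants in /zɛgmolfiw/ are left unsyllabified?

3

The consonants /g/, /l/, /w/ cannot be parsed into a legal (C)V(N) syllable (only a nasal (/m/, /n/, or /ŋ/) is licensed in coda position; onsets are limited to one consonant).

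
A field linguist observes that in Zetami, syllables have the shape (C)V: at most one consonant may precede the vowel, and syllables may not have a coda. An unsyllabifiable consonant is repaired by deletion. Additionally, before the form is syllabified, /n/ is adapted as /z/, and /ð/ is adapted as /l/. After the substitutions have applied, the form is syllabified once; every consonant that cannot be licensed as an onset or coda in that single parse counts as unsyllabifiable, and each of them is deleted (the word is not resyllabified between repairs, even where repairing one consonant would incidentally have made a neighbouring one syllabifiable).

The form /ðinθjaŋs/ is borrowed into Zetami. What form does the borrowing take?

Substitution: /ð/ → /l/, /n/ → /z/, giving /lizθjaŋs/.
The consonants /z/, /θ/, /ŋ/, /s/ cannot be parsed into a legal (C)V syllable (no codas are permitted; onsets are limited to one consonant).
Deletion applies to /z/, /θ/, /ŋ/, /s/.

lija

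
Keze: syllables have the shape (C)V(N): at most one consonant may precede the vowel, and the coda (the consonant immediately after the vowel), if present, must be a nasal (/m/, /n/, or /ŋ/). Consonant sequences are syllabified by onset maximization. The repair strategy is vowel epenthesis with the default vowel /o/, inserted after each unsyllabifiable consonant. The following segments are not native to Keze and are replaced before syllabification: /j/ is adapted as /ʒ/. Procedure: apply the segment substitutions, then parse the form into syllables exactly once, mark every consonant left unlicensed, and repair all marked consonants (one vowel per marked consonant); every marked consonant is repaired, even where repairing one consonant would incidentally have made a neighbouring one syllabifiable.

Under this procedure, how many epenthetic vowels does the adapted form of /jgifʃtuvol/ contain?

4

After substitution the input is /ʒgifʃtuvol/.
The unsyllabifiable consonants are /ʒ/, /f/, /ʃ/, /l/; each receives one epenthetic vowel.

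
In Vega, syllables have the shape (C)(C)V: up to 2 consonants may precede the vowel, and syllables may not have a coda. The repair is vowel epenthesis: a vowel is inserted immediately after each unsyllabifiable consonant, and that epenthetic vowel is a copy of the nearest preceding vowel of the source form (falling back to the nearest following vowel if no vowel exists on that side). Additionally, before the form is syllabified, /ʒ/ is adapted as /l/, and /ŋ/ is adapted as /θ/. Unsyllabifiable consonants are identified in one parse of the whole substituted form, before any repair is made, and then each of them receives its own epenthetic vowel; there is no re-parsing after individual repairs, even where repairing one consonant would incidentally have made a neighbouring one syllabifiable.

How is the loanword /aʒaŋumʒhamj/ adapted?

Substitution: /ʒ/ → /l/, /ŋ/ → /θ/, giving /alaθumlhamj/.
Under (C)(C)V, the unsyllabifiable consonants are /m/, /m/, /j/ (no codas are permitted; onsets may contain at most 2 consonants).
Inserting the epenthetic vowel yields /m/ → /mu/, /m/ → /ma/, /j/ → /ja/.

alaθumulhamaja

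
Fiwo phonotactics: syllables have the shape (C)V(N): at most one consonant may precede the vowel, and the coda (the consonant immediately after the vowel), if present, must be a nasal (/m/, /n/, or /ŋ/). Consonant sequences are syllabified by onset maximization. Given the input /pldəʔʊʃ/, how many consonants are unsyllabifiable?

3

Syllabifying with onset maximization leaves /p/, /l/, /ʃ/ stranded (only a nasal (/m/, /n/, or /ŋ/) is licensed in coda position; onsets are limited to one consonant).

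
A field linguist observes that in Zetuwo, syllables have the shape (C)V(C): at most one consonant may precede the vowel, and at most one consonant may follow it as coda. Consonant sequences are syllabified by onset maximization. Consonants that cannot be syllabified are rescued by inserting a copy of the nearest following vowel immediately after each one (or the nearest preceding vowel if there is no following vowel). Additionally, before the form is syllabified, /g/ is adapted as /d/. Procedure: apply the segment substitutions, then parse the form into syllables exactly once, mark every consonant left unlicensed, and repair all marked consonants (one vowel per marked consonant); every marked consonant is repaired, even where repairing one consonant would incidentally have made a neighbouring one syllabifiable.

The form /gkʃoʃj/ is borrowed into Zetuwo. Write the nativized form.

dokoʃoʃjo

Substitution: /g/ → /d/, giving /dkʃoʃj/.
Syllabifying with onset maximization leaves /d/, /k/, /j/ stranded (at most one coda consonant is licensed; onsets are limited to one consonant).
Each unlicensed consonant becomes the onset of a new syllable: /d/ → /do/, /k/ → /ko/, /j/ → /jo/.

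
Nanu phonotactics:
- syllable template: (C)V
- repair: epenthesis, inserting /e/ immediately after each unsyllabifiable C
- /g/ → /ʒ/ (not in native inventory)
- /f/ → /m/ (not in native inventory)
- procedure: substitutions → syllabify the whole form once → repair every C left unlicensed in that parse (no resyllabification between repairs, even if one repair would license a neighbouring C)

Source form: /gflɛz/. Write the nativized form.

Substitution: /g/ → /ʒ/, /f/ → /m/, giving /ʒmlɛz/.
Syllabifying with onset maximization leaves /ʒ/, /m/, /z/ stranded (no codas are permitted; onsets are limited to one consonant).
Inserting the epenthetic vowel yields /ʒ/ → /ʒe/, /m/ → /me/, /z/ → /ze/.

ʒemelɛze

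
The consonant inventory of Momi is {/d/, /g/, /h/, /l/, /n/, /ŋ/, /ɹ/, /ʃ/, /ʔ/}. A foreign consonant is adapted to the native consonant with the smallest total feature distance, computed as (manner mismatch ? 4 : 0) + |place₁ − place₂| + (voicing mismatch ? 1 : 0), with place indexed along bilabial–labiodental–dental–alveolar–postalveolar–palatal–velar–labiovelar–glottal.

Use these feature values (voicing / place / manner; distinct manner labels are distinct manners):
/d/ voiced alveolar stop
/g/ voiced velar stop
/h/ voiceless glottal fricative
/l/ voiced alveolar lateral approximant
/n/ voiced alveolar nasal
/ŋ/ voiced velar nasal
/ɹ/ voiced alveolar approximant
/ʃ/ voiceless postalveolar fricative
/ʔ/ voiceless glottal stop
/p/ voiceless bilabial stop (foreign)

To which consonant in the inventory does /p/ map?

d

/d/ is closest: same manner (stop), place distance 3 (bilabial→alveolar), voicing differs (+1); total 4. Next closest is /g/ at distance 7.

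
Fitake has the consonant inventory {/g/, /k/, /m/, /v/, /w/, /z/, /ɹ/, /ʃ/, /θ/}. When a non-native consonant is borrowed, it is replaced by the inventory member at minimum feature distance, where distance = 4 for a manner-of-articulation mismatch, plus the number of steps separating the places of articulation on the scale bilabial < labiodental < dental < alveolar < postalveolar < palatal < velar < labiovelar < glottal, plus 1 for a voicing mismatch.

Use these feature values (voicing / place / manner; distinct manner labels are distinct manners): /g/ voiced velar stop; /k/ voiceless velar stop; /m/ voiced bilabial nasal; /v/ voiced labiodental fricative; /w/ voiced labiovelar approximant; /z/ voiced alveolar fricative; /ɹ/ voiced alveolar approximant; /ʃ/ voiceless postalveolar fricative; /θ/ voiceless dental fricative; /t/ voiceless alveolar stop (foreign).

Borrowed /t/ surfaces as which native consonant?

k

/k/ is closest: same manner (stop), place distance 3 (alveolar→velar), same voicing; total 3. Next closest is /g/ at distance 4.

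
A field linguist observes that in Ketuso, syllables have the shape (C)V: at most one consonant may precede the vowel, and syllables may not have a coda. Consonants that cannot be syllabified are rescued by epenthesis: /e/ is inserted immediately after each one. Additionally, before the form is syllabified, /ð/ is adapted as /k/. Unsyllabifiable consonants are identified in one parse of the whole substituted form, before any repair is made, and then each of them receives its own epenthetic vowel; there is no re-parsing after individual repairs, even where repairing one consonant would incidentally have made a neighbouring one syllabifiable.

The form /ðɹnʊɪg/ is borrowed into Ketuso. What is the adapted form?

keɹenʊɪge

Substitution: /ð/ → /k/, giving /kɹnʊɪg/.
Under (C)V, the unsyllabifiable consonants are /k/, /ɹ/, /g/ (no codas are permitted; onsets are limited to one consonant).
Each unlicensed consonant becomes the onset of a new syllable: /k/ → /ke/, /ɹ/ → /ɹe/, /g/ → /ge/.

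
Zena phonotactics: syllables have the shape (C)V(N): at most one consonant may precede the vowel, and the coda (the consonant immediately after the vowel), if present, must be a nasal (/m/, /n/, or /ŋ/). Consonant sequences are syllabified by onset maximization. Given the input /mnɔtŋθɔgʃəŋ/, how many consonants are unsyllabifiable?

The consonants /m/, /t/, /ŋ/, /g/ cannot be parsed into a legal (C)V(N) syllable (only a nasal (/m/, /n/, or /ŋ/) is licensed in coda position; onsets are limited to one consonant).

4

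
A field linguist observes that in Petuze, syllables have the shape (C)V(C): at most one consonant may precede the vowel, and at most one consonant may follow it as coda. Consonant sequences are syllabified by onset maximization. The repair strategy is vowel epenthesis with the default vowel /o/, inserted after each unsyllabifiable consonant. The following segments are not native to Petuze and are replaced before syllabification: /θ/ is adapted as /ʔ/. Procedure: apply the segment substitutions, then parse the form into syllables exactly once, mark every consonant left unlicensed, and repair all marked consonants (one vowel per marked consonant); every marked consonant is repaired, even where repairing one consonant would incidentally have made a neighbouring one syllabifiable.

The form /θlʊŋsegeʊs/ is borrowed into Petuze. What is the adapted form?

Substitution: /θ/ → /ʔ/, giving /ʔlʊŋsegeʊs/.
The consonants /ʔ/ cannot be parsed into a legal (C)V(C) syllable (at most one coda consonant is licensed; onsets are limited to one consonant).
Each unlicensed consonant becomes the onset of a new syllable: /ʔ/ → /ʔo/.

ʔolʊŋsegeʊs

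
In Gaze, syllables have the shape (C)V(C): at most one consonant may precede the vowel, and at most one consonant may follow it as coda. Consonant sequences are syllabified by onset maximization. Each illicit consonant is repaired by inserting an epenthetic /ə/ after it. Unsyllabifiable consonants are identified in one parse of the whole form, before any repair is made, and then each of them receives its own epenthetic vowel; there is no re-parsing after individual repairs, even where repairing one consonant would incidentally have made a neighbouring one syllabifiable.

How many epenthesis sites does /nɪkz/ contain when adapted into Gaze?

The unsyllabifiable consonants are /z/; each receives one epenthetic vowel.

1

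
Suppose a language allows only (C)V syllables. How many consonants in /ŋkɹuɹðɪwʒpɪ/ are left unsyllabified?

5

The consonants /ŋ/, /k/, /ɹ/, /w/, /ʒ/ cannot be parsed into a legal (C)V syllable (no codas are permitted; onsets are limited to one consonant).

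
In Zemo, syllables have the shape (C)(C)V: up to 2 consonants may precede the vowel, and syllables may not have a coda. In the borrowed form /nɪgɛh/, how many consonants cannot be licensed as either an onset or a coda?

1

The consonants /h/ cannot be parsed into a legal (C)(C)V syllable (no codas are permitted; onsets may contain at most 2 consonants).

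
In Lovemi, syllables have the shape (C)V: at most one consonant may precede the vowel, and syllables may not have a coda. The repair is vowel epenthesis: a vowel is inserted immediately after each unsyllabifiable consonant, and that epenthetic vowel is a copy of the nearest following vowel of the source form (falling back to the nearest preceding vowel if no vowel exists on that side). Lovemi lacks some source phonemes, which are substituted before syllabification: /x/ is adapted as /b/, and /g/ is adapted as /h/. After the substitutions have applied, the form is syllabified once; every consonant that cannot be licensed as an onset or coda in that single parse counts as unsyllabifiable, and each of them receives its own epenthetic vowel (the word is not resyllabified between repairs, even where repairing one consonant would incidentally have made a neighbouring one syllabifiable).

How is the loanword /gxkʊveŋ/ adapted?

Substitution: /g/ → /h/, /x/ → /b/, giving /hbkʊveŋ/.
Syllabifying with onset maximization leaves /h/, /b/, /ŋ/ stranded (no codas are permitted; onsets are limited to one consonant).
Inserting the epenthetic vowel yields /h/ → /hʊ/, /b/ → /bʊ/, /ŋ/ → /ŋe/.

hʊbʊkʊveŋe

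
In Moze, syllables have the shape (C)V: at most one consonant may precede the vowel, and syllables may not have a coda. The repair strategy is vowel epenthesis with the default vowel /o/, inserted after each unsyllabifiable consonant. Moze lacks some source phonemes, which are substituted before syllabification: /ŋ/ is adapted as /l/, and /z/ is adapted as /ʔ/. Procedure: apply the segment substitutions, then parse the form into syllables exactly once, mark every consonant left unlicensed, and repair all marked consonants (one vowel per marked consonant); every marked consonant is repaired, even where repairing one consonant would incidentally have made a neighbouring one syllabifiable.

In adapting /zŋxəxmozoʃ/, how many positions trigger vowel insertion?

4

After substitution the input is /ʔlxəxmoʔoʃ/.
The unsyllabifiable consonants are /ʔ/, /l/, /x/, /ʃ/; each receives one epenthetic vowel.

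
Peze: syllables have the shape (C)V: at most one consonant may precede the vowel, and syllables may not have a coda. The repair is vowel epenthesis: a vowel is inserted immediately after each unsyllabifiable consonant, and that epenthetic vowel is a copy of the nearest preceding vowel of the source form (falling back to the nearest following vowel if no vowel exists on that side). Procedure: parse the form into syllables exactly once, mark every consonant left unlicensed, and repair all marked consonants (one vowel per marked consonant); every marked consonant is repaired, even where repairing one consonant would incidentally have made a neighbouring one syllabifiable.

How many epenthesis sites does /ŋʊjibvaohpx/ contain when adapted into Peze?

The unsyllabifiable consonants are /b/, /h/, /p/, /x/; each receives one epenthetic vowel.

4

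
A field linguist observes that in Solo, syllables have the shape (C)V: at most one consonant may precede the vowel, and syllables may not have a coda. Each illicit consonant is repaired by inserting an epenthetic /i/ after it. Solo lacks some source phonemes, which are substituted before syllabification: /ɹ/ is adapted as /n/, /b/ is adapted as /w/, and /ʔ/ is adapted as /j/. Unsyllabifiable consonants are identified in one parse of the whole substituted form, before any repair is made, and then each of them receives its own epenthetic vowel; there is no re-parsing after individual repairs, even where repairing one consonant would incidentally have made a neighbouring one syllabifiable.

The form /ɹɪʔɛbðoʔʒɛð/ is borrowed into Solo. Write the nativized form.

Substitution: /ɹ/ → /n/, /ʔ/ → /j/, /b/ → /w/, giving /nɪjɛwðojʒɛð/.
The consonants /w/, /j/, /ð/ cannot be parsed into a legal (C)V syllable (no codas are permitted; onsets are limited to one consonant).
Each unlicensed consonant becomes the onset of a new syllable: /w/ → /wi/, /j/ → /ji/, /ð/ → /ði/.

nɪjɛwiðojiʒɛði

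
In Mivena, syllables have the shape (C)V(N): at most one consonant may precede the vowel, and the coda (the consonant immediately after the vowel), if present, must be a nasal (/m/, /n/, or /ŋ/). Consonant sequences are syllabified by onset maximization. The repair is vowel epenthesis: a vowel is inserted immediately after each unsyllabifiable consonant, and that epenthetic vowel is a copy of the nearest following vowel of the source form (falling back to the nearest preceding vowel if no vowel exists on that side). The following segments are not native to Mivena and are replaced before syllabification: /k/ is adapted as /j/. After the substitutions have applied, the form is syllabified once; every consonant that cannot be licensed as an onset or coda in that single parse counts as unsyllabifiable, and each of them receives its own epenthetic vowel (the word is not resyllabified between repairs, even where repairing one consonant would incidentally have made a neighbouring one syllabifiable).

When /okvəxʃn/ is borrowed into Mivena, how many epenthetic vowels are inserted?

4

After substitution the input is /ojvəxʃn/.
The unsyllabifiable consonants are /j/, /x/, /ʃ/, /n/; each receives one epenthetic vowel.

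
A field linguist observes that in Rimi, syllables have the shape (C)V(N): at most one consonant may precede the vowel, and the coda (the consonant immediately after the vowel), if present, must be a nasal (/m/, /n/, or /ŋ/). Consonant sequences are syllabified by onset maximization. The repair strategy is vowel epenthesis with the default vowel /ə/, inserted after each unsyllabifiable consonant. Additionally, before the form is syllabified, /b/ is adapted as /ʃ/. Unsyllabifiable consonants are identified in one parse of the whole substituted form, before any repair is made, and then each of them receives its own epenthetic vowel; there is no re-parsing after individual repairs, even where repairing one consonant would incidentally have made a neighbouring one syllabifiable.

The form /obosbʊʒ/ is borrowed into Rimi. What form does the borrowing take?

Substitution: /b/ → /ʃ/, giving /oʃosʃʊʒ/.
The consonants /s/, /ʒ/ cannot be parsed into a legal (C)V(N) syllable (only a nasal (/m/, /n/, or /ŋ/) is licensed in coda position; onsets are limited to one consonant).
Each unlicensed consonant becomes the onset of a new syllable: /s/ → /sə/, /ʒ/ → /ʒə/.

oʃosəʃʊʒə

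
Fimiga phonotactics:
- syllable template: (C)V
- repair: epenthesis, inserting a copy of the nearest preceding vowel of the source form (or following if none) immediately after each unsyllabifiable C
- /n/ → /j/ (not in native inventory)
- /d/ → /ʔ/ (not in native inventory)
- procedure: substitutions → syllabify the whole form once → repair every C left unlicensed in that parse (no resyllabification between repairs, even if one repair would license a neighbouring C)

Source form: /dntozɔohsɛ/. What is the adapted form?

Substitution: /d/ → /ʔ/, /n/ → /j/, giving /ʔjtozɔohsɛ/.
Syllabifying with onset maximization leaves /ʔ/, /j/, /h/ stranded (no codas are permitted; onsets are limited to one consonant).
Epenthesis after each stranded consonant: /ʔ/ → /ʔo/, /j/ → /jo/, /h/ → /ho/.

ʔojotozɔohosɛ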